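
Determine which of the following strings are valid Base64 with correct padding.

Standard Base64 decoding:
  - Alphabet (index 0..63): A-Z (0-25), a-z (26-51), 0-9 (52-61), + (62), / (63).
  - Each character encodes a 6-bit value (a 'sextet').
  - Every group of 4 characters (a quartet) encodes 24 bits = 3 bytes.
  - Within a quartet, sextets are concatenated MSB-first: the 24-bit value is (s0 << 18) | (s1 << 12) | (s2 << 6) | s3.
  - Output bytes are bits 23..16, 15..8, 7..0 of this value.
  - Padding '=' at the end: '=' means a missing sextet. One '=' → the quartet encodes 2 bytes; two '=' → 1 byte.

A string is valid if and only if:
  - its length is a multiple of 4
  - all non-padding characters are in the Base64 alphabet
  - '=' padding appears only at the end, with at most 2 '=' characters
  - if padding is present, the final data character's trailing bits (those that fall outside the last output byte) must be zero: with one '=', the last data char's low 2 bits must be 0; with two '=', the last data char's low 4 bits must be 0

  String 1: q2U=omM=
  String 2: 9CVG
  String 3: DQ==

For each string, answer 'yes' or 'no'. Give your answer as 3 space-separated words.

String 1: 'q2U=omM=' → invalid (bad char(s): ['=']; '=' in middle)
String 2: '9CVG' → valid
String 3: 'DQ==' → valid

Answer: no yes yes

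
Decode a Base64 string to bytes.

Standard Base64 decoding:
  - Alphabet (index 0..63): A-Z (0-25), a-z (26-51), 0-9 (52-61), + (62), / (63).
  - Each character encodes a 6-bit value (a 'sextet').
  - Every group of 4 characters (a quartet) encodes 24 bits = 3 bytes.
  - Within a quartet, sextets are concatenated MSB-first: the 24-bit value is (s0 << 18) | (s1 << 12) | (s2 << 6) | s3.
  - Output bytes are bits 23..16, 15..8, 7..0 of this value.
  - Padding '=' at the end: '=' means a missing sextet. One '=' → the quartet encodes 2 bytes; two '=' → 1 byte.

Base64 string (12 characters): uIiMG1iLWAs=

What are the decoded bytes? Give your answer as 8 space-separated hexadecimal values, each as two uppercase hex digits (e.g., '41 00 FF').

Answer: B8 88 8C 1B 58 8B 58 0B

Derivation:
After char 0 ('u'=46): chars_in_quartet=1 acc=0x2E bytes_emitted=0
After char 1 ('I'=8): chars_in_quartet=2 acc=0xB88 bytes_emitted=0
After char 2 ('i'=34): chars_in_quartet=3 acc=0x2E222 bytes_emitted=0
After char 3 ('M'=12): chars_in_quartet=4 acc=0xB8888C -> emit B8 88 8C, reset; bytes_emitted=3
After char 4 ('G'=6): chars_in_quartet=1 acc=0x6 bytes_emitted=3
After char 5 ('1'=53): chars_in_quartet=2 acc=0x1B5 bytes_emitted=3
After char 6 ('i'=34): chars_in_quartet=3 acc=0x6D62 bytes_emitted=3
After char 7 ('L'=11): chars_in_quartet=4 acc=0x1B588B -> emit 1B 58 8B, reset; bytes_emitted=6
After char 8 ('W'=22): chars_in_quartet=1 acc=0x16 bytes_emitted=6
After char 9 ('A'=0): chars_in_quartet=2 acc=0x580 bytes_emitted=6
After char 10 ('s'=44): chars_in_quartet=3 acc=0x1602C bytes_emitted=6
Padding '=': partial quartet acc=0x1602C -> emit 58 0B; bytes_emitted=8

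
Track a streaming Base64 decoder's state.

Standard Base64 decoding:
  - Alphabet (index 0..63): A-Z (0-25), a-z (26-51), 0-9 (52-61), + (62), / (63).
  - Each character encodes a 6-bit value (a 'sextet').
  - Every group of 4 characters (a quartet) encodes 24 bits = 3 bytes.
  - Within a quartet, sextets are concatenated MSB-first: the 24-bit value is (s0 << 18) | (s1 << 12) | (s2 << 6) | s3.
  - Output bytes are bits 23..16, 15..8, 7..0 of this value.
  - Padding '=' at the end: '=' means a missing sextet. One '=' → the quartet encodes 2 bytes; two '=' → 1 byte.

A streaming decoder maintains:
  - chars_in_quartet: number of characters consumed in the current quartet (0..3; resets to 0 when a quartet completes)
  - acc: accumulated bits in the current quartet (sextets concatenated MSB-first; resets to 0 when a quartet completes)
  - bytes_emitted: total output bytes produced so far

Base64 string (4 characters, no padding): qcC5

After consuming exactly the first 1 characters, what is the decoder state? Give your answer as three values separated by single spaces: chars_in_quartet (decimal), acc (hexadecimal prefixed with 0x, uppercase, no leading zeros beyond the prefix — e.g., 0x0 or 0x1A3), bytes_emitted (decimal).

Answer: 1 0x2A 0

Derivation:
After char 0 ('q'=42): chars_in_quartet=1 acc=0x2A bytes_emitted=0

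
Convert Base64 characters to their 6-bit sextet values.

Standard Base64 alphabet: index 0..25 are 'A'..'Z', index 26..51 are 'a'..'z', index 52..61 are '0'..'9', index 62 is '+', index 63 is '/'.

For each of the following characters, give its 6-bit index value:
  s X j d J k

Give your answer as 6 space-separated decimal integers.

's': a..z range, 26 + ord('s') − ord('a') = 44
'X': A..Z range, ord('X') − ord('A') = 23
'j': a..z range, 26 + ord('j') − ord('a') = 35
'd': a..z range, 26 + ord('d') − ord('a') = 29
'J': A..Z range, ord('J') − ord('A') = 9
'k': a..z range, 26 + ord('k') − ord('a') = 36

Answer: 44 23 35 29 9 36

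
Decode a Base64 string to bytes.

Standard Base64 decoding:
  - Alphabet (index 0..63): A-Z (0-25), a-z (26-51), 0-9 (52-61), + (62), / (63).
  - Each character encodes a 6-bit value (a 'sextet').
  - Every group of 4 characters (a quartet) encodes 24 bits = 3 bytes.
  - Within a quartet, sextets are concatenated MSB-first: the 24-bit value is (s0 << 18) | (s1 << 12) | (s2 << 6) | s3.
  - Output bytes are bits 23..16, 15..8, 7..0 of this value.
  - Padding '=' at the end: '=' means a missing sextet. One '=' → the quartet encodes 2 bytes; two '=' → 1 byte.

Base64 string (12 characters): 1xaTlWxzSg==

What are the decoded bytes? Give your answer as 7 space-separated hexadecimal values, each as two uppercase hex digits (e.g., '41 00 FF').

Answer: D7 16 93 95 6C 73 4A

Derivation:
After char 0 ('1'=53): chars_in_quartet=1 acc=0x35 bytes_emitted=0
After char 1 ('x'=49): chars_in_quartet=2 acc=0xD71 bytes_emitted=0
After char 2 ('a'=26): chars_in_quartet=3 acc=0x35C5A bytes_emitted=0
After char 3 ('T'=19): chars_in_quartet=4 acc=0xD71693 -> emit D7 16 93, reset; bytes_emitted=3
After char 4 ('l'=37): chars_in_quartet=1 acc=0x25 bytes_emitted=3
After char 5 ('W'=22): chars_in_quartet=2 acc=0x956 bytes_emitted=3
After char 6 ('x'=49): chars_in_quartet=3 acc=0x255B1 bytes_emitted=3
After char 7 ('z'=51): chars_in_quartet=4 acc=0x956C73 -> emit 95 6C 73, reset; bytes_emitted=6
After char 8 ('S'=18): chars_in_quartet=1 acc=0x12 bytes_emitted=6
After char 9 ('g'=32): chars_in_quartet=2 acc=0x4A0 bytes_emitted=6
Padding '==': partial quartet acc=0x4A0 -> emit 4A; bytes_emitted=7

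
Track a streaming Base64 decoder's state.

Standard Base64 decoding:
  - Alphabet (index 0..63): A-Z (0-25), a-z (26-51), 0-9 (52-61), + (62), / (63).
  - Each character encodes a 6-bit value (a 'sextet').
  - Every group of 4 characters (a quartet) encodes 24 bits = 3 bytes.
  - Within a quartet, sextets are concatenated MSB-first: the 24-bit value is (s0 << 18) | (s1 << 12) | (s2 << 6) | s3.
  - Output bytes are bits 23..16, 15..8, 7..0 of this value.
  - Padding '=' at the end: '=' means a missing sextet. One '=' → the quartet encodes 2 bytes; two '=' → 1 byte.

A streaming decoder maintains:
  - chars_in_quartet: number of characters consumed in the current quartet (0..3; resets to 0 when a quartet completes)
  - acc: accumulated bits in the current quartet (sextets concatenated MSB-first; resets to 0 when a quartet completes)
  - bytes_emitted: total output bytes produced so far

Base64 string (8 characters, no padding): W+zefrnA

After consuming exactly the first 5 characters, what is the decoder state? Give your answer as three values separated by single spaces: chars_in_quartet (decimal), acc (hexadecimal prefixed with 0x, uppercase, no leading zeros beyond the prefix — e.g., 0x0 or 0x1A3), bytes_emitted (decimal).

Answer: 1 0x1F 3

Derivation:
After char 0 ('W'=22): chars_in_quartet=1 acc=0x16 bytes_emitted=0
After char 1 ('+'=62): chars_in_quartet=2 acc=0x5BE bytes_emitted=0
After char 2 ('z'=51): chars_in_quartet=3 acc=0x16FB3 bytes_emitted=0
After char 3 ('e'=30): chars_in_quartet=4 acc=0x5BECDE -> emit 5B EC DE, reset; bytes_emitted=3
After char 4 ('f'=31): chars_in_quartet=1 acc=0x1F bytes_emitted=3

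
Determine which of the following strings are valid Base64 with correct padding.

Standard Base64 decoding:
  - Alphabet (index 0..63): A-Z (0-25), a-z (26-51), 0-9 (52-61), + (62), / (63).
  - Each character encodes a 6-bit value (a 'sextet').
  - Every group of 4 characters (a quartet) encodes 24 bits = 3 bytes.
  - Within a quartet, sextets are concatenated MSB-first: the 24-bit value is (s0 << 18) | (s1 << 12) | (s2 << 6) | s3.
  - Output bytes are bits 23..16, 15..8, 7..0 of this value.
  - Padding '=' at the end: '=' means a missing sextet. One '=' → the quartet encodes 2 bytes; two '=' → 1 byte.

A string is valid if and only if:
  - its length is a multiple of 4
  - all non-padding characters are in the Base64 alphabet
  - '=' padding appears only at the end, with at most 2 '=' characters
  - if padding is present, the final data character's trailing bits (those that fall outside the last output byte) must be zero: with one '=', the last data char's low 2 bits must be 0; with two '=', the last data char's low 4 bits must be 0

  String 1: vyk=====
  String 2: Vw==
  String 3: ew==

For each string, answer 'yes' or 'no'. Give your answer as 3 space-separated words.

String 1: 'vyk=====' → invalid (5 pad chars (max 2))
String 2: 'Vw==' → valid
String 3: 'ew==' → valid

Answer: no yes yes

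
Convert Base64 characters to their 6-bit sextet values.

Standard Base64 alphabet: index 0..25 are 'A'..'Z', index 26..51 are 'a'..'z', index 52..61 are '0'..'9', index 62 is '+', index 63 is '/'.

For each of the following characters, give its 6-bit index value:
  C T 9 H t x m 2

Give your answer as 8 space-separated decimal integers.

'C': A..Z range, ord('C') − ord('A') = 2
'T': A..Z range, ord('T') − ord('A') = 19
'9': 0..9 range, 52 + ord('9') − ord('0') = 61
'H': A..Z range, ord('H') − ord('A') = 7
't': a..z range, 26 + ord('t') − ord('a') = 45
'x': a..z range, 26 + ord('x') − ord('a') = 49
'm': a..z range, 26 + ord('m') − ord('a') = 38
'2': 0..9 range, 52 + ord('2') − ord('0') = 54

Answer: 2 19 61 7 45 49 38 54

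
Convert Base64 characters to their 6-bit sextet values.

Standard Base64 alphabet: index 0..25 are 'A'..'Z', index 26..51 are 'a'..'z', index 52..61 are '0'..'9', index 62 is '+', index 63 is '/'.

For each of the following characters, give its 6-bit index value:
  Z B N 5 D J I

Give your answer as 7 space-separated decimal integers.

'Z': A..Z range, ord('Z') − ord('A') = 25
'B': A..Z range, ord('B') − ord('A') = 1
'N': A..Z range, ord('N') − ord('A') = 13
'5': 0..9 range, 52 + ord('5') − ord('0') = 57
'D': A..Z range, ord('D') − ord('A') = 3
'J': A..Z range, ord('J') − ord('A') = 9
'I': A..Z range, ord('I') − ord('A') = 8

Answer: 25 1 13 57 3 9 8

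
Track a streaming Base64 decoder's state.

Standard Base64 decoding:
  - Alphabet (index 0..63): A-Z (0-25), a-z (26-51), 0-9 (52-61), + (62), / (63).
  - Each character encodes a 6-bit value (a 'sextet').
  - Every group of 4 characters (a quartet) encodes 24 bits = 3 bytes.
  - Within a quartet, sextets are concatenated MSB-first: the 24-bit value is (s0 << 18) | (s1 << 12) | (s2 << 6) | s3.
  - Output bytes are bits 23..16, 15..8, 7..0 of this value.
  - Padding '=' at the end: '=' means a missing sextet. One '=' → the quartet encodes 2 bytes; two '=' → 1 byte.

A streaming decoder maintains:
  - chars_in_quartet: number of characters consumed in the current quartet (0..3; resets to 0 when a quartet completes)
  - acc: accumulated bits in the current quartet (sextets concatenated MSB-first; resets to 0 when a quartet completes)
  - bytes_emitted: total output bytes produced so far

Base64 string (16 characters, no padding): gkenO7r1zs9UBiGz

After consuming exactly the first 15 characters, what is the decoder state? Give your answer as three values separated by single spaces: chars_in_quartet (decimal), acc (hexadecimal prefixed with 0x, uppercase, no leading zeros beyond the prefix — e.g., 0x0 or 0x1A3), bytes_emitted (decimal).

After char 0 ('g'=32): chars_in_quartet=1 acc=0x20 bytes_emitted=0
After char 1 ('k'=36): chars_in_quartet=2 acc=0x824 bytes_emitted=0
After char 2 ('e'=30): chars_in_quartet=3 acc=0x2091E bytes_emitted=0
After char 3 ('n'=39): chars_in_quartet=4 acc=0x8247A7 -> emit 82 47 A7, reset; bytes_emitted=3
After char 4 ('O'=14): chars_in_quartet=1 acc=0xE bytes_emitted=3
After char 5 ('7'=59): chars_in_quartet=2 acc=0x3BB bytes_emitted=3
After char 6 ('r'=43): chars_in_quartet=3 acc=0xEEEB bytes_emitted=3
After char 7 ('1'=53): chars_in_quartet=4 acc=0x3BBAF5 -> emit 3B BA F5, reset; bytes_emitted=6
After char 8 ('z'=51): chars_in_quartet=1 acc=0x33 bytes_emitted=6
After char 9 ('s'=44): chars_in_quartet=2 acc=0xCEC bytes_emitted=6
After char 10 ('9'=61): chars_in_quartet=3 acc=0x33B3D bytes_emitted=6
After char 11 ('U'=20): chars_in_quartet=4 acc=0xCECF54 -> emit CE CF 54, reset; bytes_emitted=9
After char 12 ('B'=1): chars_in_quartet=1 acc=0x1 bytes_emitted=9
After char 13 ('i'=34): chars_in_quartet=2 acc=0x62 bytes_emitted=9
After char 14 ('G'=6): chars_in_quartet=3 acc=0x1886 bytes_emitted=9

Answer: 3 0x1886 9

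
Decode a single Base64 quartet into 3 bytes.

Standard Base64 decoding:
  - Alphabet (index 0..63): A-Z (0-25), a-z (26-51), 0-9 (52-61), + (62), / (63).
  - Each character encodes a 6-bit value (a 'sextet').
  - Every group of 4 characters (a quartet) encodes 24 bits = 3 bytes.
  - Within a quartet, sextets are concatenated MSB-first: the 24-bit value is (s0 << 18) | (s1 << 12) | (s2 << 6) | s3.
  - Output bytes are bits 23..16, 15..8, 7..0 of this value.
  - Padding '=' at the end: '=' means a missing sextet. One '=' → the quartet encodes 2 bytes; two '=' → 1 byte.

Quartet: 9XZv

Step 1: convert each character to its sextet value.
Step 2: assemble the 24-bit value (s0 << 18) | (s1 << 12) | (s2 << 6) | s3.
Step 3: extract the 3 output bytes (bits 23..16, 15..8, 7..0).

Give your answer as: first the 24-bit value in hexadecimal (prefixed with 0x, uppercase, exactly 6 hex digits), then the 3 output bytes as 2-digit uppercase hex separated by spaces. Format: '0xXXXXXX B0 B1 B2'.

Answer: 0xF5766F F5 76 6F

Derivation:
Sextets: 9=61, X=23, Z=25, v=47
24-bit: (61<<18) | (23<<12) | (25<<6) | 47
      = 0xF40000 | 0x017000 | 0x000640 | 0x00002F
      = 0xF5766F
Bytes: (v>>16)&0xFF=F5, (v>>8)&0xFF=76, v&0xFF=6F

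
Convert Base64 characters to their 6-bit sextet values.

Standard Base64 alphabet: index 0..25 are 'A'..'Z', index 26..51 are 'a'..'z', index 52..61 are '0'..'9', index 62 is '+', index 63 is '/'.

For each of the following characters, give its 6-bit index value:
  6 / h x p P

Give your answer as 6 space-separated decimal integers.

'6': 0..9 range, 52 + ord('6') − ord('0') = 58
'/': index 63
'h': a..z range, 26 + ord('h') − ord('a') = 33
'x': a..z range, 26 + ord('x') − ord('a') = 49
'p': a..z range, 26 + ord('p') − ord('a') = 41
'P': A..Z range, ord('P') − ord('A') = 15

Answer: 58 63 33 49 41 15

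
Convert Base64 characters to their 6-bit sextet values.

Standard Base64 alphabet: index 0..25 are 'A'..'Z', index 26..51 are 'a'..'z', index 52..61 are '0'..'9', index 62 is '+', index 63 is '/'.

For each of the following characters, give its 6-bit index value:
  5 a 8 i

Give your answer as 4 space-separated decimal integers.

'5': 0..9 range, 52 + ord('5') − ord('0') = 57
'a': a..z range, 26 + ord('a') − ord('a') = 26
'8': 0..9 range, 52 + ord('8') − ord('0') = 60
'i': a..z range, 26 + ord('i') − ord('a') = 34

Answer: 57 26 60 34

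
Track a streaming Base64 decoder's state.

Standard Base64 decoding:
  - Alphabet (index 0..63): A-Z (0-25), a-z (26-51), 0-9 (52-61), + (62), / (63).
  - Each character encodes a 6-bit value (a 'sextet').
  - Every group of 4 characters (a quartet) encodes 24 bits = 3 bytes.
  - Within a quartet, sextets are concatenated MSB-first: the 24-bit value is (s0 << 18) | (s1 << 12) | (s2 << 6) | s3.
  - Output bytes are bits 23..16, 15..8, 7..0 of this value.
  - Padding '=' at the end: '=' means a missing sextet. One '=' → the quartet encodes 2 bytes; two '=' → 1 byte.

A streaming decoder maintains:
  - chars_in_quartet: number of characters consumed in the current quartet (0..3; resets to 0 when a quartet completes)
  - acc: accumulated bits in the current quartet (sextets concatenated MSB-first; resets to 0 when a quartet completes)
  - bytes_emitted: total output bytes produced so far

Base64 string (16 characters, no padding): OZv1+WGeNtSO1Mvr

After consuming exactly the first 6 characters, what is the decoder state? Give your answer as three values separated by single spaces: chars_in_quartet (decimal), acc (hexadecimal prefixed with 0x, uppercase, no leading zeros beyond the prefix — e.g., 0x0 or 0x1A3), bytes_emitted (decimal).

Answer: 2 0xF96 3

Derivation:
After char 0 ('O'=14): chars_in_quartet=1 acc=0xE bytes_emitted=0
After char 1 ('Z'=25): chars_in_quartet=2 acc=0x399 bytes_emitted=0
After char 2 ('v'=47): chars_in_quartet=3 acc=0xE66F bytes_emitted=0
After char 3 ('1'=53): chars_in_quartet=4 acc=0x399BF5 -> emit 39 9B F5, reset; bytes_emitted=3
After char 4 ('+'=62): chars_in_quartet=1 acc=0x3E bytes_emitted=3
After char 5 ('W'=22): chars_in_quartet=2 acc=0xF96 bytes_emitted=3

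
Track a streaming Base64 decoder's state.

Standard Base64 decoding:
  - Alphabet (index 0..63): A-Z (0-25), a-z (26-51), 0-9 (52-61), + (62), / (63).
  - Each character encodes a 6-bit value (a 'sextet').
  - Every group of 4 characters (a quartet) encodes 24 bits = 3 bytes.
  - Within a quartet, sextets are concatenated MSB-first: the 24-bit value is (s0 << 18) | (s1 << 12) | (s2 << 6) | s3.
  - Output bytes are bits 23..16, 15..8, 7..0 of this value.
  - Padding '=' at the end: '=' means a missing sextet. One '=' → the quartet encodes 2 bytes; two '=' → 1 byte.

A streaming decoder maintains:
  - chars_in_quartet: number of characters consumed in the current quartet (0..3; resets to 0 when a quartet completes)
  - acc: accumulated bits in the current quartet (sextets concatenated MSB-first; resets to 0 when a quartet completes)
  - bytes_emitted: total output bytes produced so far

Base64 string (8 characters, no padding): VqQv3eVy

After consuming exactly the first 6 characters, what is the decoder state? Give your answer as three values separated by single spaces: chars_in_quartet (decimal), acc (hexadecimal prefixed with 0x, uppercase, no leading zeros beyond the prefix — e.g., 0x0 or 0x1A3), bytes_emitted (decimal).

After char 0 ('V'=21): chars_in_quartet=1 acc=0x15 bytes_emitted=0
After char 1 ('q'=42): chars_in_quartet=2 acc=0x56A bytes_emitted=0
After char 2 ('Q'=16): chars_in_quartet=3 acc=0x15A90 bytes_emitted=0
After char 3 ('v'=47): chars_in_quartet=4 acc=0x56A42F -> emit 56 A4 2F, reset; bytes_emitted=3
After char 4 ('3'=55): chars_in_quartet=1 acc=0x37 bytes_emitted=3
After char 5 ('e'=30): chars_in_quartet=2 acc=0xDDE bytes_emitted=3

Answer: 2 0xDDE 3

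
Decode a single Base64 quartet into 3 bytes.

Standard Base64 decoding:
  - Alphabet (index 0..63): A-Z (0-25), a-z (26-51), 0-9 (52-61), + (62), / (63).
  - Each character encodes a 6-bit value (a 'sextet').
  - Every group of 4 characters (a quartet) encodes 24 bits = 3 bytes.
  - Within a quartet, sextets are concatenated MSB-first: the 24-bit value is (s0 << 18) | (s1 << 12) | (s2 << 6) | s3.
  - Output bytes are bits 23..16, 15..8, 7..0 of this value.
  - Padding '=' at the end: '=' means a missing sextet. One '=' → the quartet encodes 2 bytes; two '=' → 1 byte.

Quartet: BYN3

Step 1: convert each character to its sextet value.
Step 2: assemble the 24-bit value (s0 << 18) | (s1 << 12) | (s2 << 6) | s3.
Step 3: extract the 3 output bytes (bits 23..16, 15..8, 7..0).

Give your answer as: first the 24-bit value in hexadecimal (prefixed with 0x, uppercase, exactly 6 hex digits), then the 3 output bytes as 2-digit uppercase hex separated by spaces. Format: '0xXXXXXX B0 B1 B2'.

Answer: 0x058377 05 83 77

Derivation:
Sextets: B=1, Y=24, N=13, 3=55
24-bit: (1<<18) | (24<<12) | (13<<6) | 55
      = 0x040000 | 0x018000 | 0x000340 | 0x000037
      = 0x058377
Bytes: (v>>16)&0xFF=05, (v>>8)&0xFF=83, v&0xFF=77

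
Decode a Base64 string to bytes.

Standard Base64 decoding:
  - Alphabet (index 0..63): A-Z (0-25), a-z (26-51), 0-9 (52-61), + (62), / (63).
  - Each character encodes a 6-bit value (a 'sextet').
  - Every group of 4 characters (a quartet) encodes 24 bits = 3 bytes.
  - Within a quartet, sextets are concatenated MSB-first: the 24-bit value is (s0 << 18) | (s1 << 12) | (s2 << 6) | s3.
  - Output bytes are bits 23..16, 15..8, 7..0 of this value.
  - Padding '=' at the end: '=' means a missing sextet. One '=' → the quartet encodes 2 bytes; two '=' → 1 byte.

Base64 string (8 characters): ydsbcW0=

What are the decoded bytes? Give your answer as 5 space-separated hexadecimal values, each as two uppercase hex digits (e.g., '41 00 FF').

After char 0 ('y'=50): chars_in_quartet=1 acc=0x32 bytes_emitted=0
After char 1 ('d'=29): chars_in_quartet=2 acc=0xC9D bytes_emitted=0
After char 2 ('s'=44): chars_in_quartet=3 acc=0x3276C bytes_emitted=0
After char 3 ('b'=27): chars_in_quartet=4 acc=0xC9DB1B -> emit C9 DB 1B, reset; bytes_emitted=3
After char 4 ('c'=28): chars_in_quartet=1 acc=0x1C bytes_emitted=3
After char 5 ('W'=22): chars_in_quartet=2 acc=0x716 bytes_emitted=3
After char 6 ('0'=52): chars_in_quartet=3 acc=0x1C5B4 bytes_emitted=3
Padding '=': partial quartet acc=0x1C5B4 -> emit 71 6D; bytes_emitted=5

Answer: C9 DB 1B 71 6D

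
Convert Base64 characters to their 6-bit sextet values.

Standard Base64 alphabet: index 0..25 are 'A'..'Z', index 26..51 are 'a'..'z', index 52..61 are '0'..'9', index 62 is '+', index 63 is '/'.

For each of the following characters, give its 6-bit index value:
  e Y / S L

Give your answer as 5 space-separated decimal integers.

'e': a..z range, 26 + ord('e') − ord('a') = 30
'Y': A..Z range, ord('Y') − ord('A') = 24
'/': index 63
'S': A..Z range, ord('S') − ord('A') = 18
'L': A..Z range, ord('L') − ord('A') = 11

Answer: 30 24 63 18 11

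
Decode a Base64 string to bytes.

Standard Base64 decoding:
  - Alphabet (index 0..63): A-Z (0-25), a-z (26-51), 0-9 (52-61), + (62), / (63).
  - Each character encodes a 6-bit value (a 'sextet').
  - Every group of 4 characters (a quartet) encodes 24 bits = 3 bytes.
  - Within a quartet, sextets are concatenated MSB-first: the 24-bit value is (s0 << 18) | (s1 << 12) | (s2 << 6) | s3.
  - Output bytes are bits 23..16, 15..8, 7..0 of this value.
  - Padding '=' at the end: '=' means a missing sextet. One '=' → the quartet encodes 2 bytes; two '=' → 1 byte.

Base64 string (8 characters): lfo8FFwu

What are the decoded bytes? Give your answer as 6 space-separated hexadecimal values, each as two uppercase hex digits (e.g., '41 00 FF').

Answer: 95 FA 3C 14 5C 2E

Derivation:
After char 0 ('l'=37): chars_in_quartet=1 acc=0x25 bytes_emitted=0
After char 1 ('f'=31): chars_in_quartet=2 acc=0x95F bytes_emitted=0
After char 2 ('o'=40): chars_in_quartet=3 acc=0x257E8 bytes_emitted=0
After char 3 ('8'=60): chars_in_quartet=4 acc=0x95FA3C -> emit 95 FA 3C, reset; bytes_emitted=3
After char 4 ('F'=5): chars_in_quartet=1 acc=0x5 bytes_emitted=3
After char 5 ('F'=5): chars_in_quartet=2 acc=0x145 bytes_emitted=3
After char 6 ('w'=48): chars_in_quartet=3 acc=0x5170 bytes_emitted=3
After char 7 ('u'=46): chars_in_quartet=4 acc=0x145C2E -> emit 14 5C 2E, reset; bytes_emitted=6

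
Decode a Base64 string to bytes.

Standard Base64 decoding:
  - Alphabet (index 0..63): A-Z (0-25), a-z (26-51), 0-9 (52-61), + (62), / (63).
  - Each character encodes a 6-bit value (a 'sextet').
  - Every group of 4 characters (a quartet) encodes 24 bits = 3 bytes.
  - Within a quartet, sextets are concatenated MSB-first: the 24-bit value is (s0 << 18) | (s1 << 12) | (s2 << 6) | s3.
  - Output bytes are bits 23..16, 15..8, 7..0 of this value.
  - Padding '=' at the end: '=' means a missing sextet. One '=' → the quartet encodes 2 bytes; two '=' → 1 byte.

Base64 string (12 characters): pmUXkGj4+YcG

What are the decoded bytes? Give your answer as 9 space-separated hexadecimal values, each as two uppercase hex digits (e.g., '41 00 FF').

After char 0 ('p'=41): chars_in_quartet=1 acc=0x29 bytes_emitted=0
After char 1 ('m'=38): chars_in_quartet=2 acc=0xA66 bytes_emitted=0
After char 2 ('U'=20): chars_in_quartet=3 acc=0x29994 bytes_emitted=0
After char 3 ('X'=23): chars_in_quartet=4 acc=0xA66517 -> emit A6 65 17, reset; bytes_emitted=3
After char 4 ('k'=36): chars_in_quartet=1 acc=0x24 bytes_emitted=3
After char 5 ('G'=6): chars_in_quartet=2 acc=0x906 bytes_emitted=3
After char 6 ('j'=35): chars_in_quartet=3 acc=0x241A3 bytes_emitted=3
After char 7 ('4'=56): chars_in_quartet=4 acc=0x9068F8 -> emit 90 68 F8, reset; bytes_emitted=6
After char 8 ('+'=62): chars_in_quartet=1 acc=0x3E bytes_emitted=6
After char 9 ('Y'=24): chars_in_quartet=2 acc=0xF98 bytes_emitted=6
After char 10 ('c'=28): chars_in_quartet=3 acc=0x3E61C bytes_emitted=6
After char 11 ('G'=6): chars_in_quartet=4 acc=0xF98706 -> emit F9 87 06, reset; bytes_emitted=9

Answer: A6 65 17 90 68 F8 F9 87 06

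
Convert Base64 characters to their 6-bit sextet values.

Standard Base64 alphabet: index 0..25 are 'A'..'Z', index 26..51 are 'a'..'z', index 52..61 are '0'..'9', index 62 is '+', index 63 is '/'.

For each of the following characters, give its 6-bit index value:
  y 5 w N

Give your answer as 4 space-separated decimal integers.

Answer: 50 57 48 13

Derivation:
'y': a..z range, 26 + ord('y') − ord('a') = 50
'5': 0..9 range, 52 + ord('5') − ord('0') = 57
'w': a..z range, 26 + ord('w') − ord('a') = 48
'N': A..Z range, ord('N') − ord('A') = 13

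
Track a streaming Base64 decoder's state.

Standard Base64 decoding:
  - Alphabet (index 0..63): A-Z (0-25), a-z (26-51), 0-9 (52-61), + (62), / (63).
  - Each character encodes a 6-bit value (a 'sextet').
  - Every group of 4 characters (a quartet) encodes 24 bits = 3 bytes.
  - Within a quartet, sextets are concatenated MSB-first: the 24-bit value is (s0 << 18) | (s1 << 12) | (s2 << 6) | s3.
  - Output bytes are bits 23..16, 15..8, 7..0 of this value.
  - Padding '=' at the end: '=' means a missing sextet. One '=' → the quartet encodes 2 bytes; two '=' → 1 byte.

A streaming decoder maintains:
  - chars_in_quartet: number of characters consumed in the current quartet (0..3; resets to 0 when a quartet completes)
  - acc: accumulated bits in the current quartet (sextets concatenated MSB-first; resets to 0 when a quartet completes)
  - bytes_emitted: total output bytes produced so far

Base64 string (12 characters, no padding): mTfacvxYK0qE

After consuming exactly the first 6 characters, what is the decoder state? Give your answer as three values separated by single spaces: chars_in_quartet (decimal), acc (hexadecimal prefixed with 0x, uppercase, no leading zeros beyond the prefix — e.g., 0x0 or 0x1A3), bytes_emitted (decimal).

After char 0 ('m'=38): chars_in_quartet=1 acc=0x26 bytes_emitted=0
After char 1 ('T'=19): chars_in_quartet=2 acc=0x993 bytes_emitted=0
After char 2 ('f'=31): chars_in_quartet=3 acc=0x264DF bytes_emitted=0
After char 3 ('a'=26): chars_in_quartet=4 acc=0x9937DA -> emit 99 37 DA, reset; bytes_emitted=3
After char 4 ('c'=28): chars_in_quartet=1 acc=0x1C bytes_emitted=3
After char 5 ('v'=47): chars_in_quartet=2 acc=0x72F bytes_emitted=3

Answer: 2 0x72F 3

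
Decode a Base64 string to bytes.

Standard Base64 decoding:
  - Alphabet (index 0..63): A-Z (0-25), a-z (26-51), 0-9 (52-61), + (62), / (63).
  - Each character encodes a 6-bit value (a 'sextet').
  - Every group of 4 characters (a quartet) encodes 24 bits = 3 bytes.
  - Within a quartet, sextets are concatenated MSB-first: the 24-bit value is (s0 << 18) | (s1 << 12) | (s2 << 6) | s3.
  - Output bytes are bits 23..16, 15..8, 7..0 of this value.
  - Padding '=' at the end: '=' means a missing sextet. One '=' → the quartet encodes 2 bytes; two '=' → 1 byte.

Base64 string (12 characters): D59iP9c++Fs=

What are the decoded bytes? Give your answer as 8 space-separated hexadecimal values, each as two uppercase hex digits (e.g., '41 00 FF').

Answer: 0F 9F 62 3F D7 3E F8 5B

Derivation:
After char 0 ('D'=3): chars_in_quartet=1 acc=0x3 bytes_emitted=0
After char 1 ('5'=57): chars_in_quartet=2 acc=0xF9 bytes_emitted=0
After char 2 ('9'=61): chars_in_quartet=3 acc=0x3E7D bytes_emitted=0
After char 3 ('i'=34): chars_in_quartet=4 acc=0xF9F62 -> emit 0F 9F 62, reset; bytes_emitted=3
After char 4 ('P'=15): chars_in_quartet=1 acc=0xF bytes_emitted=3
After char 5 ('9'=61): chars_in_quartet=2 acc=0x3FD bytes_emitted=3
After char 6 ('c'=28): chars_in_quartet=3 acc=0xFF5C bytes_emitted=3
After char 7 ('+'=62): chars_in_quartet=4 acc=0x3FD73E -> emit 3F D7 3E, reset; bytes_emitted=6
After char 8 ('+'=62): chars_in_quartet=1 acc=0x3E bytes_emitted=6
After char 9 ('F'=5): chars_in_quartet=2 acc=0xF85 bytes_emitted=6
After char 10 ('s'=44): chars_in_quartet=3 acc=0x3E16C bytes_emitted=6
Padding '=': partial quartet acc=0x3E16C -> emit F8 5B; bytes_emitted=8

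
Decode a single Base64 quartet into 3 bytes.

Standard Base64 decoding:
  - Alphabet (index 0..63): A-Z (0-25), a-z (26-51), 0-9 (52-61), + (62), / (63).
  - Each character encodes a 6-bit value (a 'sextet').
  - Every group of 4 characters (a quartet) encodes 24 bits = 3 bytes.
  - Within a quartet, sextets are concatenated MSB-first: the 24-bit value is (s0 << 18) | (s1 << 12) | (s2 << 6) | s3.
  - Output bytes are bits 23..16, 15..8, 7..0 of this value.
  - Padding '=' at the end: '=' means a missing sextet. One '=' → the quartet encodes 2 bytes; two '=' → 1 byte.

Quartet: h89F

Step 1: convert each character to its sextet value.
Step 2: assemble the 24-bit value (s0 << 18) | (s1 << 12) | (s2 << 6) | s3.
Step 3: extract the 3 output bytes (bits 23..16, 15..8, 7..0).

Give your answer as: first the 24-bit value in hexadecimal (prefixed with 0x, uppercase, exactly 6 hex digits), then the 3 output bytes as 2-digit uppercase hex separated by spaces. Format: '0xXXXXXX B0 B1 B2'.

Sextets: h=33, 8=60, 9=61, F=5
24-bit: (33<<18) | (60<<12) | (61<<6) | 5
      = 0x840000 | 0x03C000 | 0x000F40 | 0x000005
      = 0x87CF45
Bytes: (v>>16)&0xFF=87, (v>>8)&0xFF=CF, v&0xFF=45

Answer: 0x87CF45 87 CF 45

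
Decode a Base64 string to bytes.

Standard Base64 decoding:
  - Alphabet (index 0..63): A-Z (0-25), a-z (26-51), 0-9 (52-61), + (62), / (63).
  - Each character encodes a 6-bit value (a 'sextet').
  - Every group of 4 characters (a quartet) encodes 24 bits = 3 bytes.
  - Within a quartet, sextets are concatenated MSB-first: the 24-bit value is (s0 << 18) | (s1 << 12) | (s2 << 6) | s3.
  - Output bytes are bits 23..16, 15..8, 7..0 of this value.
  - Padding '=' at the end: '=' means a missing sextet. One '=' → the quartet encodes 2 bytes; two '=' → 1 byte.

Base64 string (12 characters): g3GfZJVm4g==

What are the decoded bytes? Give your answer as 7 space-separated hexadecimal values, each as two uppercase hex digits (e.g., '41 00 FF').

Answer: 83 71 9F 64 95 66 E2

Derivation:
After char 0 ('g'=32): chars_in_quartet=1 acc=0x20 bytes_emitted=0
After char 1 ('3'=55): chars_in_quartet=2 acc=0x837 bytes_emitted=0
After char 2 ('G'=6): chars_in_quartet=3 acc=0x20DC6 bytes_emitted=0
After char 3 ('f'=31): chars_in_quartet=4 acc=0x83719F -> emit 83 71 9F, reset; bytes_emitted=3
After char 4 ('Z'=25): chars_in_quartet=1 acc=0x19 bytes_emitted=3
After char 5 ('J'=9): chars_in_quartet=2 acc=0x649 bytes_emitted=3
After char 6 ('V'=21): chars_in_quartet=3 acc=0x19255 bytes_emitted=3
After char 7 ('m'=38): chars_in_quartet=4 acc=0x649566 -> emit 64 95 66, reset; bytes_emitted=6
After char 8 ('4'=56): chars_in_quartet=1 acc=0x38 bytes_emitted=6
After char 9 ('g'=32): chars_in_quartet=2 acc=0xE20 bytes_emitted=6
Padding '==': partial quartet acc=0xE20 -> emit E2; bytes_emitted=7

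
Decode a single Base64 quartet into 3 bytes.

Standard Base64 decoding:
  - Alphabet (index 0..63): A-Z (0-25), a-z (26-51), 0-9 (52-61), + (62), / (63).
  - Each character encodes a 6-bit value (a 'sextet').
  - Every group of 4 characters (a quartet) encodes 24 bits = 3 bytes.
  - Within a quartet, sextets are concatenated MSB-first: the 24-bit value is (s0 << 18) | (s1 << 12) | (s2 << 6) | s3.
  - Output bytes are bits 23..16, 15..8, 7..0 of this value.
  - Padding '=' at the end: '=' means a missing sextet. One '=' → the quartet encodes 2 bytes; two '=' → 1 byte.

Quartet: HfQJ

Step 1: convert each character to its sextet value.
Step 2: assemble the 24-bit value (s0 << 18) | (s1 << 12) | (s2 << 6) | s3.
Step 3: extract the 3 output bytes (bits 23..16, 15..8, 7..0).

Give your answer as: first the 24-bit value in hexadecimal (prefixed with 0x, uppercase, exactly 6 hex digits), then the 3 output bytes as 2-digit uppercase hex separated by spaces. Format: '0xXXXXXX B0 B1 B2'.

Answer: 0x1DF409 1D F4 09

Derivation:
Sextets: H=7, f=31, Q=16, J=9
24-bit: (7<<18) | (31<<12) | (16<<6) | 9
      = 0x1C0000 | 0x01F000 | 0x000400 | 0x000009
      = 0x1DF409
Bytes: (v>>16)&0xFF=1D, (v>>8)&0xFF=F4, v&0xFF=09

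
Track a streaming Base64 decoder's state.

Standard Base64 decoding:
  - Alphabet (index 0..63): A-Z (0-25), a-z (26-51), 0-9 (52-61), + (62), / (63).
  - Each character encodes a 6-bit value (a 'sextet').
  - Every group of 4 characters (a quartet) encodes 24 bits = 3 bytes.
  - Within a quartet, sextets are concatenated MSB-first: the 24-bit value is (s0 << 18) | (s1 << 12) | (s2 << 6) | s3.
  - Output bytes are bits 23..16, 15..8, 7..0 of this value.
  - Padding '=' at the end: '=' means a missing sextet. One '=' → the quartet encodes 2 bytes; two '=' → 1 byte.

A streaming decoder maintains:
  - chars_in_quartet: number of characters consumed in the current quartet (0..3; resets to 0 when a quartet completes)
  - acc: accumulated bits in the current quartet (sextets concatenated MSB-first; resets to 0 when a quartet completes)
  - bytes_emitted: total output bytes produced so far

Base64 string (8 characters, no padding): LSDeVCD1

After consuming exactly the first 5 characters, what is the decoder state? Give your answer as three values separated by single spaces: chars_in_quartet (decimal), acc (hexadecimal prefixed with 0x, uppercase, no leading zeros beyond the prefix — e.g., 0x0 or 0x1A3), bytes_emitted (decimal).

After char 0 ('L'=11): chars_in_quartet=1 acc=0xB bytes_emitted=0
After char 1 ('S'=18): chars_in_quartet=2 acc=0x2D2 bytes_emitted=0
After char 2 ('D'=3): chars_in_quartet=3 acc=0xB483 bytes_emitted=0
After char 3 ('e'=30): chars_in_quartet=4 acc=0x2D20DE -> emit 2D 20 DE, reset; bytes_emitted=3
After char 4 ('V'=21): chars_in_quartet=1 acc=0x15 bytes_emitted=3

Answer: 1 0x15 3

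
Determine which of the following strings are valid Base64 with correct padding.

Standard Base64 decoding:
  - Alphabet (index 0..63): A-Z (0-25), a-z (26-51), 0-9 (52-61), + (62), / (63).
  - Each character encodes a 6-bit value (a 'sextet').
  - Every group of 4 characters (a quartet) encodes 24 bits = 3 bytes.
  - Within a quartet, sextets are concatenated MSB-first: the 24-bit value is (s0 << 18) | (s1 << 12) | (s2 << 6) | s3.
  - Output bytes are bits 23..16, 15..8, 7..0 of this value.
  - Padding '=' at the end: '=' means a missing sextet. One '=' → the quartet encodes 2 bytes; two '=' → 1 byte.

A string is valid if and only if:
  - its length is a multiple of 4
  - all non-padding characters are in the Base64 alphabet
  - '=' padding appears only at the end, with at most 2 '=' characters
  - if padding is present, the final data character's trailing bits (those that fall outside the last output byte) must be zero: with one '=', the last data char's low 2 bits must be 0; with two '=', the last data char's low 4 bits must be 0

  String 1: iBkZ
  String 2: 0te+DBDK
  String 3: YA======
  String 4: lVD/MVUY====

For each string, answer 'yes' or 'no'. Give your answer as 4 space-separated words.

String 1: 'iBkZ' → valid
String 2: '0te+DBDK' → valid
String 3: 'YA======' → invalid (6 pad chars (max 2))
String 4: 'lVD/MVUY====' → invalid (4 pad chars (max 2))

Answer: yes yes no no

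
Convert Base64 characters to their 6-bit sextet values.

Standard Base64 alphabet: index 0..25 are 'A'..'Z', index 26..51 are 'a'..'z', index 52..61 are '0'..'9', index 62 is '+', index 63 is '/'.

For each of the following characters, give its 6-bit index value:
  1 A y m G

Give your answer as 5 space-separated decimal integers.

'1': 0..9 range, 52 + ord('1') − ord('0') = 53
'A': A..Z range, ord('A') − ord('A') = 0
'y': a..z range, 26 + ord('y') − ord('a') = 50
'm': a..z range, 26 + ord('m') − ord('a') = 38
'G': A..Z range, ord('G') − ord('A') = 6

Answer: 53 0 50 38 6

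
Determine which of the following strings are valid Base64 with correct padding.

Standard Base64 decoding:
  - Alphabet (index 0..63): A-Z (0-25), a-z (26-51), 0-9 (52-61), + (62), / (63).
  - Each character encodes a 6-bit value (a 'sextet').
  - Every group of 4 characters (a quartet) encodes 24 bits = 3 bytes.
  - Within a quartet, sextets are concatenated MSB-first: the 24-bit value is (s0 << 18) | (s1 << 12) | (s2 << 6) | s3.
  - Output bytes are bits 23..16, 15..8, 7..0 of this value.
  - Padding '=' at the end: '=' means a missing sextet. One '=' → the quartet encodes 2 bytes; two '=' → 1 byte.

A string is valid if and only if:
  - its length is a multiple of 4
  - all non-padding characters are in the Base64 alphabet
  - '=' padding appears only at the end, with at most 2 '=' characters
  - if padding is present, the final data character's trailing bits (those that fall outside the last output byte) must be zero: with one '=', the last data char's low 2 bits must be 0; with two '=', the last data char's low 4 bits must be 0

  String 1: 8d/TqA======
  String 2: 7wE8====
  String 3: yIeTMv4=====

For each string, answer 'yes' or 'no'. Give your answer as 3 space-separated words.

Answer: no no no

Derivation:
String 1: '8d/TqA======' → invalid (6 pad chars (max 2))
String 2: '7wE8====' → invalid (4 pad chars (max 2))
String 3: 'yIeTMv4=====' → invalid (5 pad chars (max 2))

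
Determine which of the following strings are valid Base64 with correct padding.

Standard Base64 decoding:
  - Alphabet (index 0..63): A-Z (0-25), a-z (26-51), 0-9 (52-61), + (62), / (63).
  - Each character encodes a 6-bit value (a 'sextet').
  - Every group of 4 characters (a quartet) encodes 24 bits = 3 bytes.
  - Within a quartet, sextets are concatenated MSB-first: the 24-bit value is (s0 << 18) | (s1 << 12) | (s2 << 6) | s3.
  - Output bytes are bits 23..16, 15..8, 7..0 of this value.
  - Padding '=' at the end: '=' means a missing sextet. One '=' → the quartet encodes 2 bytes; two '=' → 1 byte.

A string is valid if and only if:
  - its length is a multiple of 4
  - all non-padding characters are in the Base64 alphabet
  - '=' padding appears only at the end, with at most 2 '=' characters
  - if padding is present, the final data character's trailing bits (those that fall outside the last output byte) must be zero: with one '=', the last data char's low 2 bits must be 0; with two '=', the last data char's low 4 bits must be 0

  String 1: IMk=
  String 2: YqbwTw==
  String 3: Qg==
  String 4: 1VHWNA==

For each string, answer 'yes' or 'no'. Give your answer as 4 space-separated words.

Answer: yes yes yes yes

Derivation:
String 1: 'IMk=' → valid
String 2: 'YqbwTw==' → valid
String 3: 'Qg==' → valid
String 4: '1VHWNA==' → valid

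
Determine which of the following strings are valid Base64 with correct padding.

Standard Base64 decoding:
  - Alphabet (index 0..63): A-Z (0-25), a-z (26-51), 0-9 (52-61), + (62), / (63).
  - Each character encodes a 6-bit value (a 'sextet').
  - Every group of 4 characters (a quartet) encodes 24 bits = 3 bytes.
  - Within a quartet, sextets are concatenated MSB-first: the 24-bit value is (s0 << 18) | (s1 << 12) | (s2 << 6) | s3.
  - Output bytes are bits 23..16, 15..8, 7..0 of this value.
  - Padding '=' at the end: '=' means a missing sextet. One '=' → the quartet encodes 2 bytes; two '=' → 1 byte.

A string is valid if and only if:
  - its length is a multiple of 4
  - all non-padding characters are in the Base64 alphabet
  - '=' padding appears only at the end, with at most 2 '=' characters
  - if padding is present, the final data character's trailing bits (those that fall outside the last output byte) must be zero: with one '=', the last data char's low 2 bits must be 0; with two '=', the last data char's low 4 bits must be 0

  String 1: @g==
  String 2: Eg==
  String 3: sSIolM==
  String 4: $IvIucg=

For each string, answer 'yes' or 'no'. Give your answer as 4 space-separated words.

Answer: no yes no no

Derivation:
String 1: '@g==' → invalid (bad char(s): ['@'])
String 2: 'Eg==' → valid
String 3: 'sSIolM==' → invalid (bad trailing bits)
String 4: '$IvIucg=' → invalid (bad char(s): ['$'])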